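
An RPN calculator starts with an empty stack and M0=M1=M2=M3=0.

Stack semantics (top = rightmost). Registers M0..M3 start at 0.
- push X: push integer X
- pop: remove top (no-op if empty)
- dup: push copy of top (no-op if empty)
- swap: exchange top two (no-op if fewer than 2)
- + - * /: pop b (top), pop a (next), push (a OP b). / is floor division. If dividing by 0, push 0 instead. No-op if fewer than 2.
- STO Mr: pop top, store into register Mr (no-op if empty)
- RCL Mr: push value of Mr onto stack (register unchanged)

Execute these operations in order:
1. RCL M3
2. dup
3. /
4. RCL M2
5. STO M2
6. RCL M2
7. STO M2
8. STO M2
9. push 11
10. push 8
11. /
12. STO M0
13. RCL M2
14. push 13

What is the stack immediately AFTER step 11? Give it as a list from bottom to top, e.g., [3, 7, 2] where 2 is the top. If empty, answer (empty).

After op 1 (RCL M3): stack=[0] mem=[0,0,0,0]
After op 2 (dup): stack=[0,0] mem=[0,0,0,0]
After op 3 (/): stack=[0] mem=[0,0,0,0]
After op 4 (RCL M2): stack=[0,0] mem=[0,0,0,0]
After op 5 (STO M2): stack=[0] mem=[0,0,0,0]
After op 6 (RCL M2): stack=[0,0] mem=[0,0,0,0]
After op 7 (STO M2): stack=[0] mem=[0,0,0,0]
After op 8 (STO M2): stack=[empty] mem=[0,0,0,0]
After op 9 (push 11): stack=[11] mem=[0,0,0,0]
After op 10 (push 8): stack=[11,8] mem=[0,0,0,0]
After op 11 (/): stack=[1] mem=[0,0,0,0]

[1]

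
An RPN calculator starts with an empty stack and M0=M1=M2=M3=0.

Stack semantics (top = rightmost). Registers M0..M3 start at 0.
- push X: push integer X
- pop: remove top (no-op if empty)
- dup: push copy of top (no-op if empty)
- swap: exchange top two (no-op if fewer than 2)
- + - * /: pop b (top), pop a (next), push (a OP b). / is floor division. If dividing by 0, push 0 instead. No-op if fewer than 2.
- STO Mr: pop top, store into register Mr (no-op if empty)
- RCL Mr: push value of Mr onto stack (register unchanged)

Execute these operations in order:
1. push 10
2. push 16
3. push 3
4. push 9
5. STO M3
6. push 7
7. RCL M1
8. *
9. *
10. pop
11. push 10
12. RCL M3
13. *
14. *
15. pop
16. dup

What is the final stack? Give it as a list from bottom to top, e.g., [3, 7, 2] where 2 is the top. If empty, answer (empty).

After op 1 (push 10): stack=[10] mem=[0,0,0,0]
After op 2 (push 16): stack=[10,16] mem=[0,0,0,0]
After op 3 (push 3): stack=[10,16,3] mem=[0,0,0,0]
After op 4 (push 9): stack=[10,16,3,9] mem=[0,0,0,0]
After op 5 (STO M3): stack=[10,16,3] mem=[0,0,0,9]
After op 6 (push 7): stack=[10,16,3,7] mem=[0,0,0,9]
After op 7 (RCL M1): stack=[10,16,3,7,0] mem=[0,0,0,9]
After op 8 (*): stack=[10,16,3,0] mem=[0,0,0,9]
After op 9 (*): stack=[10,16,0] mem=[0,0,0,9]
After op 10 (pop): stack=[10,16] mem=[0,0,0,9]
After op 11 (push 10): stack=[10,16,10] mem=[0,0,0,9]
After op 12 (RCL M3): stack=[10,16,10,9] mem=[0,0,0,9]
After op 13 (*): stack=[10,16,90] mem=[0,0,0,9]
After op 14 (*): stack=[10,1440] mem=[0,0,0,9]
After op 15 (pop): stack=[10] mem=[0,0,0,9]
After op 16 (dup): stack=[10,10] mem=[0,0,0,9]

Answer: [10, 10]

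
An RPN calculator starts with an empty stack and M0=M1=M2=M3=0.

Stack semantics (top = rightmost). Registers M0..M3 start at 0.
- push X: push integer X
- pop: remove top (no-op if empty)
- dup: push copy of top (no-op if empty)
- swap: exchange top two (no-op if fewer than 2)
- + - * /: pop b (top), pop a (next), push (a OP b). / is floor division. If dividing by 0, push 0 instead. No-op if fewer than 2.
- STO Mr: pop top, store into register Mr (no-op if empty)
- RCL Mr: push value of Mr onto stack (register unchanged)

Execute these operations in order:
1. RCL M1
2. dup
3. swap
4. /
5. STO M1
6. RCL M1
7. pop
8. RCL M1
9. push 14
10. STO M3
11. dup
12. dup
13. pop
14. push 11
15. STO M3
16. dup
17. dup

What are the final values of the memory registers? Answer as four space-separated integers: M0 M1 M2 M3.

Answer: 0 0 0 11

Derivation:
After op 1 (RCL M1): stack=[0] mem=[0,0,0,0]
After op 2 (dup): stack=[0,0] mem=[0,0,0,0]
After op 3 (swap): stack=[0,0] mem=[0,0,0,0]
After op 4 (/): stack=[0] mem=[0,0,0,0]
After op 5 (STO M1): stack=[empty] mem=[0,0,0,0]
After op 6 (RCL M1): stack=[0] mem=[0,0,0,0]
After op 7 (pop): stack=[empty] mem=[0,0,0,0]
After op 8 (RCL M1): stack=[0] mem=[0,0,0,0]
After op 9 (push 14): stack=[0,14] mem=[0,0,0,0]
After op 10 (STO M3): stack=[0] mem=[0,0,0,14]
After op 11 (dup): stack=[0,0] mem=[0,0,0,14]
After op 12 (dup): stack=[0,0,0] mem=[0,0,0,14]
After op 13 (pop): stack=[0,0] mem=[0,0,0,14]
After op 14 (push 11): stack=[0,0,11] mem=[0,0,0,14]
After op 15 (STO M3): stack=[0,0] mem=[0,0,0,11]
After op 16 (dup): stack=[0,0,0] mem=[0,0,0,11]
After op 17 (dup): stack=[0,0,0,0] mem=[0,0,0,11]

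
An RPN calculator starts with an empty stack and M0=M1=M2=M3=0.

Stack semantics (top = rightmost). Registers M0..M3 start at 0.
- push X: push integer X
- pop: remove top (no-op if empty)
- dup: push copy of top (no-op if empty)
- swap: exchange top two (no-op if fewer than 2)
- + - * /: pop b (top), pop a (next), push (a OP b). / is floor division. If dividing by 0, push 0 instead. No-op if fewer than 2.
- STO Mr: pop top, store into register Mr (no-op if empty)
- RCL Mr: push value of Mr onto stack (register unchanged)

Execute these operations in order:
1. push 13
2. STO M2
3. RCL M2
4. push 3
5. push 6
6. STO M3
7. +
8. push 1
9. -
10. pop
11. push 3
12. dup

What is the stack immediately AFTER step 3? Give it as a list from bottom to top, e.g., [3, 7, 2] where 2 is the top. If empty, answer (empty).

After op 1 (push 13): stack=[13] mem=[0,0,0,0]
After op 2 (STO M2): stack=[empty] mem=[0,0,13,0]
After op 3 (RCL M2): stack=[13] mem=[0,0,13,0]

[13]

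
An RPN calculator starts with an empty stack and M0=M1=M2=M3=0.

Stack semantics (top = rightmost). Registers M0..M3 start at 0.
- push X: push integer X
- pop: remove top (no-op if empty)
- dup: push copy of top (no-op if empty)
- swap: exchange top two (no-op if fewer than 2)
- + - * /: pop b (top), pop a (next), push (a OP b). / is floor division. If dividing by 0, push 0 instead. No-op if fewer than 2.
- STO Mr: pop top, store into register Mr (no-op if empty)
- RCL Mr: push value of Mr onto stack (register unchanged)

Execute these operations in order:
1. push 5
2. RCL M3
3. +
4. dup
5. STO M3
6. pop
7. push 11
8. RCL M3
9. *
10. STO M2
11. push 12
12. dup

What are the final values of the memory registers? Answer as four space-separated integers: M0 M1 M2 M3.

Answer: 0 0 55 5

Derivation:
After op 1 (push 5): stack=[5] mem=[0,0,0,0]
After op 2 (RCL M3): stack=[5,0] mem=[0,0,0,0]
After op 3 (+): stack=[5] mem=[0,0,0,0]
After op 4 (dup): stack=[5,5] mem=[0,0,0,0]
After op 5 (STO M3): stack=[5] mem=[0,0,0,5]
After op 6 (pop): stack=[empty] mem=[0,0,0,5]
After op 7 (push 11): stack=[11] mem=[0,0,0,5]
After op 8 (RCL M3): stack=[11,5] mem=[0,0,0,5]
After op 9 (*): stack=[55] mem=[0,0,0,5]
After op 10 (STO M2): stack=[empty] mem=[0,0,55,5]
After op 11 (push 12): stack=[12] mem=[0,0,55,5]
After op 12 (dup): stack=[12,12] mem=[0,0,55,5]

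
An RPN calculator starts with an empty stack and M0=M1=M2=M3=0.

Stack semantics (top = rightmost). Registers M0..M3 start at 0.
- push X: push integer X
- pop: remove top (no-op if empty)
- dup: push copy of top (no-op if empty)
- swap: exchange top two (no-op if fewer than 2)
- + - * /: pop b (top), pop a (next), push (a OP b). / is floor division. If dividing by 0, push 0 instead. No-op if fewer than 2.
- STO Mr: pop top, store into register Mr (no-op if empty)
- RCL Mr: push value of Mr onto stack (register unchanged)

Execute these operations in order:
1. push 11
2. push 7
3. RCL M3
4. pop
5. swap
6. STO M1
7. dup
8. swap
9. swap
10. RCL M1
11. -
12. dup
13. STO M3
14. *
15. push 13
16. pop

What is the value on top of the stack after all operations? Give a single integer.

After op 1 (push 11): stack=[11] mem=[0,0,0,0]
After op 2 (push 7): stack=[11,7] mem=[0,0,0,0]
After op 3 (RCL M3): stack=[11,7,0] mem=[0,0,0,0]
After op 4 (pop): stack=[11,7] mem=[0,0,0,0]
After op 5 (swap): stack=[7,11] mem=[0,0,0,0]
After op 6 (STO M1): stack=[7] mem=[0,11,0,0]
After op 7 (dup): stack=[7,7] mem=[0,11,0,0]
After op 8 (swap): stack=[7,7] mem=[0,11,0,0]
After op 9 (swap): stack=[7,7] mem=[0,11,0,0]
After op 10 (RCL M1): stack=[7,7,11] mem=[0,11,0,0]
After op 11 (-): stack=[7,-4] mem=[0,11,0,0]
After op 12 (dup): stack=[7,-4,-4] mem=[0,11,0,0]
After op 13 (STO M3): stack=[7,-4] mem=[0,11,0,-4]
After op 14 (*): stack=[-28] mem=[0,11,0,-4]
After op 15 (push 13): stack=[-28,13] mem=[0,11,0,-4]
After op 16 (pop): stack=[-28] mem=[0,11,0,-4]

Answer: -28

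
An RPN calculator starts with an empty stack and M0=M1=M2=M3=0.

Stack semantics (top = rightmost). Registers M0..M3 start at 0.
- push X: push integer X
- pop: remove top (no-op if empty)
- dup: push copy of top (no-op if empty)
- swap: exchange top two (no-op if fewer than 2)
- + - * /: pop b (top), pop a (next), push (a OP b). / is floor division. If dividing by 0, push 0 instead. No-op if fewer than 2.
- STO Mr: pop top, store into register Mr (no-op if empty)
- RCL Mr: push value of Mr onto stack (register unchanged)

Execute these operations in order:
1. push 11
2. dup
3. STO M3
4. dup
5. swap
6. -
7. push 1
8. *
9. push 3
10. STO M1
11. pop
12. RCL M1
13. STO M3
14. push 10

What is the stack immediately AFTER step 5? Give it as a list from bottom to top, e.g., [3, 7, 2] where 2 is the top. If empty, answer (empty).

After op 1 (push 11): stack=[11] mem=[0,0,0,0]
After op 2 (dup): stack=[11,11] mem=[0,0,0,0]
After op 3 (STO M3): stack=[11] mem=[0,0,0,11]
After op 4 (dup): stack=[11,11] mem=[0,0,0,11]
After op 5 (swap): stack=[11,11] mem=[0,0,0,11]

[11, 11]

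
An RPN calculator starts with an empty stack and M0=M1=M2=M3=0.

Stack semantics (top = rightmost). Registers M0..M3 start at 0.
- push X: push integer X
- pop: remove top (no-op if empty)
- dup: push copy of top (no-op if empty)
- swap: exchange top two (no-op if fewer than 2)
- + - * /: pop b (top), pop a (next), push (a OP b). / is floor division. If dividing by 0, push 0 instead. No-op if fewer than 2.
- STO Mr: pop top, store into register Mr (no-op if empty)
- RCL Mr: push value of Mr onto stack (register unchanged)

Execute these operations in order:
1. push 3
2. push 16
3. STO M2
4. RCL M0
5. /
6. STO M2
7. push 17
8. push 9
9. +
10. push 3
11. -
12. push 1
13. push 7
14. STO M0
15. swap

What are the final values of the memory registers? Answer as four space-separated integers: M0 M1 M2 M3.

After op 1 (push 3): stack=[3] mem=[0,0,0,0]
After op 2 (push 16): stack=[3,16] mem=[0,0,0,0]
After op 3 (STO M2): stack=[3] mem=[0,0,16,0]
After op 4 (RCL M0): stack=[3,0] mem=[0,0,16,0]
After op 5 (/): stack=[0] mem=[0,0,16,0]
After op 6 (STO M2): stack=[empty] mem=[0,0,0,0]
After op 7 (push 17): stack=[17] mem=[0,0,0,0]
After op 8 (push 9): stack=[17,9] mem=[0,0,0,0]
After op 9 (+): stack=[26] mem=[0,0,0,0]
After op 10 (push 3): stack=[26,3] mem=[0,0,0,0]
After op 11 (-): stack=[23] mem=[0,0,0,0]
After op 12 (push 1): stack=[23,1] mem=[0,0,0,0]
After op 13 (push 7): stack=[23,1,7] mem=[0,0,0,0]
After op 14 (STO M0): stack=[23,1] mem=[7,0,0,0]
After op 15 (swap): stack=[1,23] mem=[7,0,0,0]

Answer: 7 0 0 0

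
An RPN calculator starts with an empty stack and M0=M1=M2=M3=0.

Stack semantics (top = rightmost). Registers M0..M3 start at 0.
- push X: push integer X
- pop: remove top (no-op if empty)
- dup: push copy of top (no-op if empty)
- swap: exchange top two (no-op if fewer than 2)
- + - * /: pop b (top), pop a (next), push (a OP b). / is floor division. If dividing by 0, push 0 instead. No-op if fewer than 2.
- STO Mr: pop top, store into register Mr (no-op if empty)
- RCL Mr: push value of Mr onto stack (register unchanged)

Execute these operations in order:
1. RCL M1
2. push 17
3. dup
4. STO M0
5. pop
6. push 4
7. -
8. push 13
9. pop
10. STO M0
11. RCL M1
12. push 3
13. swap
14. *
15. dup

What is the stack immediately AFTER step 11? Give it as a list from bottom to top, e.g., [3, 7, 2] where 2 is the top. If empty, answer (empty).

After op 1 (RCL M1): stack=[0] mem=[0,0,0,0]
After op 2 (push 17): stack=[0,17] mem=[0,0,0,0]
After op 3 (dup): stack=[0,17,17] mem=[0,0,0,0]
After op 4 (STO M0): stack=[0,17] mem=[17,0,0,0]
After op 5 (pop): stack=[0] mem=[17,0,0,0]
After op 6 (push 4): stack=[0,4] mem=[17,0,0,0]
After op 7 (-): stack=[-4] mem=[17,0,0,0]
After op 8 (push 13): stack=[-4,13] mem=[17,0,0,0]
After op 9 (pop): stack=[-4] mem=[17,0,0,0]
After op 10 (STO M0): stack=[empty] mem=[-4,0,0,0]
After op 11 (RCL M1): stack=[0] mem=[-4,0,0,0]

[0]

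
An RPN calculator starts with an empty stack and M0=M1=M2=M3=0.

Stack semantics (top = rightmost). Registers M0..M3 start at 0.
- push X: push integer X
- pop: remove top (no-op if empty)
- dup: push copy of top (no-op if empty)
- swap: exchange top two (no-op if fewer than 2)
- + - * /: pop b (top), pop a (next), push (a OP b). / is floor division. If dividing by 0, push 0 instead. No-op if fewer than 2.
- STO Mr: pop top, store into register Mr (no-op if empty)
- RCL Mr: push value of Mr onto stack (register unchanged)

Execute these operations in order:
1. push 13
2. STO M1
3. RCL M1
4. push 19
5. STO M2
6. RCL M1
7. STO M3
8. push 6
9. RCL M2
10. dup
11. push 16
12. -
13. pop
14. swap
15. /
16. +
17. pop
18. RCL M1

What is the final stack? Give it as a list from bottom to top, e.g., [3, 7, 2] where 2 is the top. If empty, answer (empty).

Answer: [13]

Derivation:
After op 1 (push 13): stack=[13] mem=[0,0,0,0]
After op 2 (STO M1): stack=[empty] mem=[0,13,0,0]
After op 3 (RCL M1): stack=[13] mem=[0,13,0,0]
After op 4 (push 19): stack=[13,19] mem=[0,13,0,0]
After op 5 (STO M2): stack=[13] mem=[0,13,19,0]
After op 6 (RCL M1): stack=[13,13] mem=[0,13,19,0]
After op 7 (STO M3): stack=[13] mem=[0,13,19,13]
After op 8 (push 6): stack=[13,6] mem=[0,13,19,13]
After op 9 (RCL M2): stack=[13,6,19] mem=[0,13,19,13]
After op 10 (dup): stack=[13,6,19,19] mem=[0,13,19,13]
After op 11 (push 16): stack=[13,6,19,19,16] mem=[0,13,19,13]
After op 12 (-): stack=[13,6,19,3] mem=[0,13,19,13]
After op 13 (pop): stack=[13,6,19] mem=[0,13,19,13]
After op 14 (swap): stack=[13,19,6] mem=[0,13,19,13]
After op 15 (/): stack=[13,3] mem=[0,13,19,13]
After op 16 (+): stack=[16] mem=[0,13,19,13]
After op 17 (pop): stack=[empty] mem=[0,13,19,13]
After op 18 (RCL M1): stack=[13] mem=[0,13,19,13]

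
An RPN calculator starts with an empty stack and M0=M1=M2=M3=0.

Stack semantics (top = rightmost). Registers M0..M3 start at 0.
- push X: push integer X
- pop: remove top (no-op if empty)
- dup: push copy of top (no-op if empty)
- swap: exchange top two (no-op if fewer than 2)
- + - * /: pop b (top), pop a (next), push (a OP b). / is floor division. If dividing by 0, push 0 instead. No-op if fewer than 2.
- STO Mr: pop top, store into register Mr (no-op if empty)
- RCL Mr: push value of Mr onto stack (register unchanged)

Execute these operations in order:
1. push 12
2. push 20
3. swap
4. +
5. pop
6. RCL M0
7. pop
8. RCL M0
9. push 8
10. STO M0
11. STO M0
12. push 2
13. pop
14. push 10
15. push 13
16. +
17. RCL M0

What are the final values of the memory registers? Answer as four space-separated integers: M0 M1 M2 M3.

After op 1 (push 12): stack=[12] mem=[0,0,0,0]
After op 2 (push 20): stack=[12,20] mem=[0,0,0,0]
After op 3 (swap): stack=[20,12] mem=[0,0,0,0]
After op 4 (+): stack=[32] mem=[0,0,0,0]
After op 5 (pop): stack=[empty] mem=[0,0,0,0]
After op 6 (RCL M0): stack=[0] mem=[0,0,0,0]
After op 7 (pop): stack=[empty] mem=[0,0,0,0]
After op 8 (RCL M0): stack=[0] mem=[0,0,0,0]
After op 9 (push 8): stack=[0,8] mem=[0,0,0,0]
After op 10 (STO M0): stack=[0] mem=[8,0,0,0]
After op 11 (STO M0): stack=[empty] mem=[0,0,0,0]
After op 12 (push 2): stack=[2] mem=[0,0,0,0]
After op 13 (pop): stack=[empty] mem=[0,0,0,0]
After op 14 (push 10): stack=[10] mem=[0,0,0,0]
After op 15 (push 13): stack=[10,13] mem=[0,0,0,0]
After op 16 (+): stack=[23] mem=[0,0,0,0]
After op 17 (RCL M0): stack=[23,0] mem=[0,0,0,0]

Answer: 0 0 0 0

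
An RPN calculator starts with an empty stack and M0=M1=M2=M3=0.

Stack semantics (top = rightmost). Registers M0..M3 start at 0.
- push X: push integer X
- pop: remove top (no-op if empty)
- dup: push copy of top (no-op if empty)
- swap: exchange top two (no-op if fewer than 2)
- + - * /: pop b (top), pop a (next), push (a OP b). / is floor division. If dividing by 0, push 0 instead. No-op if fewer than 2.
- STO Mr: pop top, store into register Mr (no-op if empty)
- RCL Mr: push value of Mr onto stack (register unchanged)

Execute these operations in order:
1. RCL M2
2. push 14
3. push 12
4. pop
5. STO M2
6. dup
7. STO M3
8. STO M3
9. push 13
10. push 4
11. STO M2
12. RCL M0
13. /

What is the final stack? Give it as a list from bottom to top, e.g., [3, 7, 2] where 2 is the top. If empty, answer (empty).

Answer: [0]

Derivation:
After op 1 (RCL M2): stack=[0] mem=[0,0,0,0]
After op 2 (push 14): stack=[0,14] mem=[0,0,0,0]
After op 3 (push 12): stack=[0,14,12] mem=[0,0,0,0]
After op 4 (pop): stack=[0,14] mem=[0,0,0,0]
After op 5 (STO M2): stack=[0] mem=[0,0,14,0]
After op 6 (dup): stack=[0,0] mem=[0,0,14,0]
After op 7 (STO M3): stack=[0] mem=[0,0,14,0]
After op 8 (STO M3): stack=[empty] mem=[0,0,14,0]
After op 9 (push 13): stack=[13] mem=[0,0,14,0]
After op 10 (push 4): stack=[13,4] mem=[0,0,14,0]
After op 11 (STO M2): stack=[13] mem=[0,0,4,0]
After op 12 (RCL M0): stack=[13,0] mem=[0,0,4,0]
After op 13 (/): stack=[0] mem=[0,0,4,0]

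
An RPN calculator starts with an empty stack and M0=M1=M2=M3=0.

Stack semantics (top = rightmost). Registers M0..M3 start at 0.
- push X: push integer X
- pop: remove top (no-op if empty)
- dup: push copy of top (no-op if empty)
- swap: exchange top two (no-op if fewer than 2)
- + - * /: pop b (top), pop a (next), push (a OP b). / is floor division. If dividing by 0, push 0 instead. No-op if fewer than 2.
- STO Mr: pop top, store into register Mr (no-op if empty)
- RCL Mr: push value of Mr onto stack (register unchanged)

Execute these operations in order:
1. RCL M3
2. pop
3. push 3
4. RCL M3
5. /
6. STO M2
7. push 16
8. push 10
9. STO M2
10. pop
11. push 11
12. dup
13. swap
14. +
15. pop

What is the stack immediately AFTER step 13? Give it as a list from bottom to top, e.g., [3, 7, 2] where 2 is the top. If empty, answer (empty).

After op 1 (RCL M3): stack=[0] mem=[0,0,0,0]
After op 2 (pop): stack=[empty] mem=[0,0,0,0]
After op 3 (push 3): stack=[3] mem=[0,0,0,0]
After op 4 (RCL M3): stack=[3,0] mem=[0,0,0,0]
After op 5 (/): stack=[0] mem=[0,0,0,0]
After op 6 (STO M2): stack=[empty] mem=[0,0,0,0]
After op 7 (push 16): stack=[16] mem=[0,0,0,0]
After op 8 (push 10): stack=[16,10] mem=[0,0,0,0]
After op 9 (STO M2): stack=[16] mem=[0,0,10,0]
After op 10 (pop): stack=[empty] mem=[0,0,10,0]
After op 11 (push 11): stack=[11] mem=[0,0,10,0]
After op 12 (dup): stack=[11,11] mem=[0,0,10,0]
After op 13 (swap): stack=[11,11] mem=[0,0,10,0]

[11, 11]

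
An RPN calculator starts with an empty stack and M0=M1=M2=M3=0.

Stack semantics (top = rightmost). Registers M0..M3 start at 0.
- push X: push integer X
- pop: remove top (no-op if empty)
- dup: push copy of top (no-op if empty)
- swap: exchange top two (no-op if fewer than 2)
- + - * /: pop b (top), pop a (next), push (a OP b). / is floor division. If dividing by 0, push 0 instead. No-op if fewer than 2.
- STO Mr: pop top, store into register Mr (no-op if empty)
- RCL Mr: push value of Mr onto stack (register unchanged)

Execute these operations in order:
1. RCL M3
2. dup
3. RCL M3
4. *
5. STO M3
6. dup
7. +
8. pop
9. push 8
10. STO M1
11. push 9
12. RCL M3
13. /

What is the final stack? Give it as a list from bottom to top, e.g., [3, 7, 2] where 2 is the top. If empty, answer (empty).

After op 1 (RCL M3): stack=[0] mem=[0,0,0,0]
After op 2 (dup): stack=[0,0] mem=[0,0,0,0]
After op 3 (RCL M3): stack=[0,0,0] mem=[0,0,0,0]
After op 4 (*): stack=[0,0] mem=[0,0,0,0]
After op 5 (STO M3): stack=[0] mem=[0,0,0,0]
After op 6 (dup): stack=[0,0] mem=[0,0,0,0]
After op 7 (+): stack=[0] mem=[0,0,0,0]
After op 8 (pop): stack=[empty] mem=[0,0,0,0]
After op 9 (push 8): stack=[8] mem=[0,0,0,0]
After op 10 (STO M1): stack=[empty] mem=[0,8,0,0]
After op 11 (push 9): stack=[9] mem=[0,8,0,0]
After op 12 (RCL M3): stack=[9,0] mem=[0,8,0,0]
After op 13 (/): stack=[0] mem=[0,8,0,0]

Answer: [0]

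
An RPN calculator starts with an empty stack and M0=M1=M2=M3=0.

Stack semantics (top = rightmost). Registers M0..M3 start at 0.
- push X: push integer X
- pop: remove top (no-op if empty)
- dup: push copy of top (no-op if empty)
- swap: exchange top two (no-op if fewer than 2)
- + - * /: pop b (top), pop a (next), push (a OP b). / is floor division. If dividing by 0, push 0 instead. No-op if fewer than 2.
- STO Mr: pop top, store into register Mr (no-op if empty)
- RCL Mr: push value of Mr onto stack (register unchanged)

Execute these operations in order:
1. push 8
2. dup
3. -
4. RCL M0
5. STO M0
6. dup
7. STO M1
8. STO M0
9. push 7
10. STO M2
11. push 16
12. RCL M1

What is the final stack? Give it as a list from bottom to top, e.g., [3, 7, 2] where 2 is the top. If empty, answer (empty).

Answer: [16, 0]

Derivation:
After op 1 (push 8): stack=[8] mem=[0,0,0,0]
After op 2 (dup): stack=[8,8] mem=[0,0,0,0]
After op 3 (-): stack=[0] mem=[0,0,0,0]
After op 4 (RCL M0): stack=[0,0] mem=[0,0,0,0]
After op 5 (STO M0): stack=[0] mem=[0,0,0,0]
After op 6 (dup): stack=[0,0] mem=[0,0,0,0]
After op 7 (STO M1): stack=[0] mem=[0,0,0,0]
After op 8 (STO M0): stack=[empty] mem=[0,0,0,0]
After op 9 (push 7): stack=[7] mem=[0,0,0,0]
After op 10 (STO M2): stack=[empty] mem=[0,0,7,0]
After op 11 (push 16): stack=[16] mem=[0,0,7,0]
After op 12 (RCL M1): stack=[16,0] mem=[0,0,7,0]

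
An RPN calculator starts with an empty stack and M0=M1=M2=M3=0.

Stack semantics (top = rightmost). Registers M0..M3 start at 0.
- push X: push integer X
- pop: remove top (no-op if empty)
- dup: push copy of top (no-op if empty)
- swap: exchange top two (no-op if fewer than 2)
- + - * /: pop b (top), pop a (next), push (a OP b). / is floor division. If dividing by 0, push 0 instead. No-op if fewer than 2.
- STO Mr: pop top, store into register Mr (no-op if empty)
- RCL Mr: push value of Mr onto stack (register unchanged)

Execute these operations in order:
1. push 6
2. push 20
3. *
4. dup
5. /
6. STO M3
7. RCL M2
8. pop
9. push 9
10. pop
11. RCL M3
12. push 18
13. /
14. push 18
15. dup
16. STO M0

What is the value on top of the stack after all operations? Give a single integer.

After op 1 (push 6): stack=[6] mem=[0,0,0,0]
After op 2 (push 20): stack=[6,20] mem=[0,0,0,0]
After op 3 (*): stack=[120] mem=[0,0,0,0]
After op 4 (dup): stack=[120,120] mem=[0,0,0,0]
After op 5 (/): stack=[1] mem=[0,0,0,0]
After op 6 (STO M3): stack=[empty] mem=[0,0,0,1]
After op 7 (RCL M2): stack=[0] mem=[0,0,0,1]
After op 8 (pop): stack=[empty] mem=[0,0,0,1]
After op 9 (push 9): stack=[9] mem=[0,0,0,1]
After op 10 (pop): stack=[empty] mem=[0,0,0,1]
After op 11 (RCL M3): stack=[1] mem=[0,0,0,1]
After op 12 (push 18): stack=[1,18] mem=[0,0,0,1]
After op 13 (/): stack=[0] mem=[0,0,0,1]
After op 14 (push 18): stack=[0,18] mem=[0,0,0,1]
After op 15 (dup): stack=[0,18,18] mem=[0,0,0,1]
After op 16 (STO M0): stack=[0,18] mem=[18,0,0,1]

Answer: 18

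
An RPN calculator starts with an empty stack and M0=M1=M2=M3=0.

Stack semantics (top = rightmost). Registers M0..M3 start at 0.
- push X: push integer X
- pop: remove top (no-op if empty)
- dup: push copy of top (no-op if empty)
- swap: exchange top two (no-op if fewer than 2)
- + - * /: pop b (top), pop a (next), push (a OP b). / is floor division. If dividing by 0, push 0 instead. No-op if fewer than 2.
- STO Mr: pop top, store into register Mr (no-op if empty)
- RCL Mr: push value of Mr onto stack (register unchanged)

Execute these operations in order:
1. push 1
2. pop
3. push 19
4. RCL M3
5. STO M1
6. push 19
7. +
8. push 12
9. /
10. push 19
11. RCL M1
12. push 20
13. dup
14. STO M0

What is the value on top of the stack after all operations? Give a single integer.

Answer: 20

Derivation:
After op 1 (push 1): stack=[1] mem=[0,0,0,0]
After op 2 (pop): stack=[empty] mem=[0,0,0,0]
After op 3 (push 19): stack=[19] mem=[0,0,0,0]
After op 4 (RCL M3): stack=[19,0] mem=[0,0,0,0]
After op 5 (STO M1): stack=[19] mem=[0,0,0,0]
After op 6 (push 19): stack=[19,19] mem=[0,0,0,0]
After op 7 (+): stack=[38] mem=[0,0,0,0]
After op 8 (push 12): stack=[38,12] mem=[0,0,0,0]
After op 9 (/): stack=[3] mem=[0,0,0,0]
After op 10 (push 19): stack=[3,19] mem=[0,0,0,0]
After op 11 (RCL M1): stack=[3,19,0] mem=[0,0,0,0]
After op 12 (push 20): stack=[3,19,0,20] mem=[0,0,0,0]
After op 13 (dup): stack=[3,19,0,20,20] mem=[0,0,0,0]
After op 14 (STO M0): stack=[3,19,0,20] mem=[20,0,0,0]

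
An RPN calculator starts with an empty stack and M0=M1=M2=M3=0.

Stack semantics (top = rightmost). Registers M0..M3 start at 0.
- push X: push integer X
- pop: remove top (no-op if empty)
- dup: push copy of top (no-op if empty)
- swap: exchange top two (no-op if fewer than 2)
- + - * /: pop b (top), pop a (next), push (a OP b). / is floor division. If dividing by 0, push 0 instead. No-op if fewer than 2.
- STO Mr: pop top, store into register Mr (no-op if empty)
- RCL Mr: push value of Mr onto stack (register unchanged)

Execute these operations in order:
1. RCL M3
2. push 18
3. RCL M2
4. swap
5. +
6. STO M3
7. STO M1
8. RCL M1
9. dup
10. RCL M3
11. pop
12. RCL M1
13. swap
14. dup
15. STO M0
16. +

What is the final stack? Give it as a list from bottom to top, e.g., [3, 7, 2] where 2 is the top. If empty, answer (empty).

After op 1 (RCL M3): stack=[0] mem=[0,0,0,0]
After op 2 (push 18): stack=[0,18] mem=[0,0,0,0]
After op 3 (RCL M2): stack=[0,18,0] mem=[0,0,0,0]
After op 4 (swap): stack=[0,0,18] mem=[0,0,0,0]
After op 5 (+): stack=[0,18] mem=[0,0,0,0]
After op 6 (STO M3): stack=[0] mem=[0,0,0,18]
After op 7 (STO M1): stack=[empty] mem=[0,0,0,18]
After op 8 (RCL M1): stack=[0] mem=[0,0,0,18]
After op 9 (dup): stack=[0,0] mem=[0,0,0,18]
After op 10 (RCL M3): stack=[0,0,18] mem=[0,0,0,18]
After op 11 (pop): stack=[0,0] mem=[0,0,0,18]
After op 12 (RCL M1): stack=[0,0,0] mem=[0,0,0,18]
After op 13 (swap): stack=[0,0,0] mem=[0,0,0,18]
After op 14 (dup): stack=[0,0,0,0] mem=[0,0,0,18]
After op 15 (STO M0): stack=[0,0,0] mem=[0,0,0,18]
After op 16 (+): stack=[0,0] mem=[0,0,0,18]

Answer: [0, 0]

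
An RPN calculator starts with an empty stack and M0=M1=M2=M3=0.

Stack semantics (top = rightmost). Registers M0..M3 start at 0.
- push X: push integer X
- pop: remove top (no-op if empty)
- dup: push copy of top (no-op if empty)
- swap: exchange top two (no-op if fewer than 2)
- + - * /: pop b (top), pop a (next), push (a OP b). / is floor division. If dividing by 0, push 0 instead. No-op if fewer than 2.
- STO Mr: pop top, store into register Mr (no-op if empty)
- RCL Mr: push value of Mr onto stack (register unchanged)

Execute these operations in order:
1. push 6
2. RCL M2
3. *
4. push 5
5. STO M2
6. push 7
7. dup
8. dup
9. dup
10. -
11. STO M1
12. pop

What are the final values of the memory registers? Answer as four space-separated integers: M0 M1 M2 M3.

After op 1 (push 6): stack=[6] mem=[0,0,0,0]
After op 2 (RCL M2): stack=[6,0] mem=[0,0,0,0]
After op 3 (*): stack=[0] mem=[0,0,0,0]
After op 4 (push 5): stack=[0,5] mem=[0,0,0,0]
After op 5 (STO M2): stack=[0] mem=[0,0,5,0]
After op 6 (push 7): stack=[0,7] mem=[0,0,5,0]
After op 7 (dup): stack=[0,7,7] mem=[0,0,5,0]
After op 8 (dup): stack=[0,7,7,7] mem=[0,0,5,0]
After op 9 (dup): stack=[0,7,7,7,7] mem=[0,0,5,0]
After op 10 (-): stack=[0,7,7,0] mem=[0,0,5,0]
After op 11 (STO M1): stack=[0,7,7] mem=[0,0,5,0]
After op 12 (pop): stack=[0,7] mem=[0,0,5,0]

Answer: 0 0 5 0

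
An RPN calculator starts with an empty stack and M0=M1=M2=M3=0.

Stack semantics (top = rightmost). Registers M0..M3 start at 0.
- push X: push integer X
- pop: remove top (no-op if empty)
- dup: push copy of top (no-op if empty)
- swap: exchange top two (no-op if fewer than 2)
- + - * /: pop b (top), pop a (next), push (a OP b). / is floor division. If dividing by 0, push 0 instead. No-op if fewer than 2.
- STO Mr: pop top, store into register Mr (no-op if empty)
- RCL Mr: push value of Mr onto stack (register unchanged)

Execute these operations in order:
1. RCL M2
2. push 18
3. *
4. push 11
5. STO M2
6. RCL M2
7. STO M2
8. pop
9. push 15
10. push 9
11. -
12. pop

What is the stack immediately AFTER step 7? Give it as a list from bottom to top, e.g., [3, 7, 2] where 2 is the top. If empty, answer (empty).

After op 1 (RCL M2): stack=[0] mem=[0,0,0,0]
After op 2 (push 18): stack=[0,18] mem=[0,0,0,0]
After op 3 (*): stack=[0] mem=[0,0,0,0]
After op 4 (push 11): stack=[0,11] mem=[0,0,0,0]
After op 5 (STO M2): stack=[0] mem=[0,0,11,0]
After op 6 (RCL M2): stack=[0,11] mem=[0,0,11,0]
After op 7 (STO M2): stack=[0] mem=[0,0,11,0]

[0]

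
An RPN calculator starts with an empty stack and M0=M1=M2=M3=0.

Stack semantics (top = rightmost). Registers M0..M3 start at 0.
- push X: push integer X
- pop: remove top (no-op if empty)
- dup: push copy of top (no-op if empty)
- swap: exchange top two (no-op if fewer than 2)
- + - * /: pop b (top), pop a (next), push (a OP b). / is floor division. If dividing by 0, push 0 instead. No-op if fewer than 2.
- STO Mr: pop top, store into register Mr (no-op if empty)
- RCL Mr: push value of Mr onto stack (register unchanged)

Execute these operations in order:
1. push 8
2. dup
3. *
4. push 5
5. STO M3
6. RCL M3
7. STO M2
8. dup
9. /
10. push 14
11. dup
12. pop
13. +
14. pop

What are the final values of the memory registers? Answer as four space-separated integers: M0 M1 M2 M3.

After op 1 (push 8): stack=[8] mem=[0,0,0,0]
After op 2 (dup): stack=[8,8] mem=[0,0,0,0]
After op 3 (*): stack=[64] mem=[0,0,0,0]
After op 4 (push 5): stack=[64,5] mem=[0,0,0,0]
After op 5 (STO M3): stack=[64] mem=[0,0,0,5]
After op 6 (RCL M3): stack=[64,5] mem=[0,0,0,5]
After op 7 (STO M2): stack=[64] mem=[0,0,5,5]
After op 8 (dup): stack=[64,64] mem=[0,0,5,5]
After op 9 (/): stack=[1] mem=[0,0,5,5]
After op 10 (push 14): stack=[1,14] mem=[0,0,5,5]
After op 11 (dup): stack=[1,14,14] mem=[0,0,5,5]
After op 12 (pop): stack=[1,14] mem=[0,0,5,5]
After op 13 (+): stack=[15] mem=[0,0,5,5]
After op 14 (pop): stack=[empty] mem=[0,0,5,5]

Answer: 0 0 5 5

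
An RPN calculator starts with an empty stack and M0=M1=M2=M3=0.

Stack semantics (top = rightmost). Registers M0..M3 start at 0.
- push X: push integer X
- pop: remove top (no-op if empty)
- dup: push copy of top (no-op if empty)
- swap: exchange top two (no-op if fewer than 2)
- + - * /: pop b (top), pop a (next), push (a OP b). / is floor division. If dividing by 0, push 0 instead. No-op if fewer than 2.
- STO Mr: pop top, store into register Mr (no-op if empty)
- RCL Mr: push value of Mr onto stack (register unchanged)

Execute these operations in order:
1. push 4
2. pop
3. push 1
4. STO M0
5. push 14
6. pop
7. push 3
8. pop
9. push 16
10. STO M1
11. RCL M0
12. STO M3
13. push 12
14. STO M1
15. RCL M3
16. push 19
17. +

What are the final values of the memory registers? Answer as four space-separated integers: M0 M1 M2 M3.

After op 1 (push 4): stack=[4] mem=[0,0,0,0]
After op 2 (pop): stack=[empty] mem=[0,0,0,0]
After op 3 (push 1): stack=[1] mem=[0,0,0,0]
After op 4 (STO M0): stack=[empty] mem=[1,0,0,0]
After op 5 (push 14): stack=[14] mem=[1,0,0,0]
After op 6 (pop): stack=[empty] mem=[1,0,0,0]
After op 7 (push 3): stack=[3] mem=[1,0,0,0]
After op 8 (pop): stack=[empty] mem=[1,0,0,0]
After op 9 (push 16): stack=[16] mem=[1,0,0,0]
After op 10 (STO M1): stack=[empty] mem=[1,16,0,0]
After op 11 (RCL M0): stack=[1] mem=[1,16,0,0]
After op 12 (STO M3): stack=[empty] mem=[1,16,0,1]
After op 13 (push 12): stack=[12] mem=[1,16,0,1]
After op 14 (STO M1): stack=[empty] mem=[1,12,0,1]
After op 15 (RCL M3): stack=[1] mem=[1,12,0,1]
After op 16 (push 19): stack=[1,19] mem=[1,12,0,1]
After op 17 (+): stack=[20] mem=[1,12,0,1]

Answer: 1 12 0 1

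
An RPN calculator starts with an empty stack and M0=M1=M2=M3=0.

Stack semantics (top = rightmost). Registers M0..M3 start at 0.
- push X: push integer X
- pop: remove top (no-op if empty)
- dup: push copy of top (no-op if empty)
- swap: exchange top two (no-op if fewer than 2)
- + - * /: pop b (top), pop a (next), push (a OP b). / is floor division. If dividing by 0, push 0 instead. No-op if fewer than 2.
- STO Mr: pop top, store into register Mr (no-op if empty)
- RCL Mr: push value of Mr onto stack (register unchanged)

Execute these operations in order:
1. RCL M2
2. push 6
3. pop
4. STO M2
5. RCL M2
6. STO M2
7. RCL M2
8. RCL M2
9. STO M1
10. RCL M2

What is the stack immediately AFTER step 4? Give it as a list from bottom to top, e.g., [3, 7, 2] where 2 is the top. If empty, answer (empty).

After op 1 (RCL M2): stack=[0] mem=[0,0,0,0]
After op 2 (push 6): stack=[0,6] mem=[0,0,0,0]
After op 3 (pop): stack=[0] mem=[0,0,0,0]
After op 4 (STO M2): stack=[empty] mem=[0,0,0,0]

(empty)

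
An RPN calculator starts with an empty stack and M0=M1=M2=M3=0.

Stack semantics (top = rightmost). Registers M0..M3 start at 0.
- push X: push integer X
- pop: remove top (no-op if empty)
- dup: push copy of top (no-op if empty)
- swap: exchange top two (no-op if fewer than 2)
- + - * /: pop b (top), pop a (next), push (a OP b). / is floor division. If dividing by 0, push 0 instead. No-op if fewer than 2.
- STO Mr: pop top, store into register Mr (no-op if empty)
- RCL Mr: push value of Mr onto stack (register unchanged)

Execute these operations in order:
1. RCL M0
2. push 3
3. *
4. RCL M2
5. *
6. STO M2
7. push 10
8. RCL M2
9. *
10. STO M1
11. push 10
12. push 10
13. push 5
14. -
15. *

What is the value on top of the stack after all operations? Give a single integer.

After op 1 (RCL M0): stack=[0] mem=[0,0,0,0]
After op 2 (push 3): stack=[0,3] mem=[0,0,0,0]
After op 3 (*): stack=[0] mem=[0,0,0,0]
After op 4 (RCL M2): stack=[0,0] mem=[0,0,0,0]
After op 5 (*): stack=[0] mem=[0,0,0,0]
After op 6 (STO M2): stack=[empty] mem=[0,0,0,0]
After op 7 (push 10): stack=[10] mem=[0,0,0,0]
After op 8 (RCL M2): stack=[10,0] mem=[0,0,0,0]
After op 9 (*): stack=[0] mem=[0,0,0,0]
After op 10 (STO M1): stack=[empty] mem=[0,0,0,0]
After op 11 (push 10): stack=[10] mem=[0,0,0,0]
After op 12 (push 10): stack=[10,10] mem=[0,0,0,0]
After op 13 (push 5): stack=[10,10,5] mem=[0,0,0,0]
After op 14 (-): stack=[10,5] mem=[0,0,0,0]
After op 15 (*): stack=[50] mem=[0,0,0,0]

Answer: 50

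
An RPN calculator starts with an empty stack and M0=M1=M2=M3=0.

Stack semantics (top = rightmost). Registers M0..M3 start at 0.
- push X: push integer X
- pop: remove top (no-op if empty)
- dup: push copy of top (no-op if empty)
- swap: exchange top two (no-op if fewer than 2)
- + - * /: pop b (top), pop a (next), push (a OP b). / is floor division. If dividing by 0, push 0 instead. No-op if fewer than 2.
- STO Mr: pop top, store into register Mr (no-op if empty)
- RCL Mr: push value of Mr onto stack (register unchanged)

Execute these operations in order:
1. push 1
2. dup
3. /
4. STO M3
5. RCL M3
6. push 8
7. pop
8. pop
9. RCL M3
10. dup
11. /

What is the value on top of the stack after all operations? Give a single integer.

After op 1 (push 1): stack=[1] mem=[0,0,0,0]
After op 2 (dup): stack=[1,1] mem=[0,0,0,0]
After op 3 (/): stack=[1] mem=[0,0,0,0]
After op 4 (STO M3): stack=[empty] mem=[0,0,0,1]
After op 5 (RCL M3): stack=[1] mem=[0,0,0,1]
After op 6 (push 8): stack=[1,8] mem=[0,0,0,1]
After op 7 (pop): stack=[1] mem=[0,0,0,1]
After op 8 (pop): stack=[empty] mem=[0,0,0,1]
After op 9 (RCL M3): stack=[1] mem=[0,0,0,1]
After op 10 (dup): stack=[1,1] mem=[0,0,0,1]
After op 11 (/): stack=[1] mem=[0,0,0,1]

Answer: 1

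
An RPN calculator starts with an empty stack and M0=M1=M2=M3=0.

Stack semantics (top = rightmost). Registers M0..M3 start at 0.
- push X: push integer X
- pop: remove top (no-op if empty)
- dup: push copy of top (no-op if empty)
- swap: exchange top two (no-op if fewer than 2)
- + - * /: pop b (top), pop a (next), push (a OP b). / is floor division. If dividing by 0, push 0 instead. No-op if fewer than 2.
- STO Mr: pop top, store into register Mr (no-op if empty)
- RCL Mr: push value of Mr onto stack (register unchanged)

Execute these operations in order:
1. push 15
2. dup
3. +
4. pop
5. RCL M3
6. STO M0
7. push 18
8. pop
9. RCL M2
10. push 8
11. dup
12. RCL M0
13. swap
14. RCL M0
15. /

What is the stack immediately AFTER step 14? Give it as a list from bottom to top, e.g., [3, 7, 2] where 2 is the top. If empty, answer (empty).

After op 1 (push 15): stack=[15] mem=[0,0,0,0]
After op 2 (dup): stack=[15,15] mem=[0,0,0,0]
After op 3 (+): stack=[30] mem=[0,0,0,0]
After op 4 (pop): stack=[empty] mem=[0,0,0,0]
After op 5 (RCL M3): stack=[0] mem=[0,0,0,0]
After op 6 (STO M0): stack=[empty] mem=[0,0,0,0]
After op 7 (push 18): stack=[18] mem=[0,0,0,0]
After op 8 (pop): stack=[empty] mem=[0,0,0,0]
After op 9 (RCL M2): stack=[0] mem=[0,0,0,0]
After op 10 (push 8): stack=[0,8] mem=[0,0,0,0]
After op 11 (dup): stack=[0,8,8] mem=[0,0,0,0]
After op 12 (RCL M0): stack=[0,8,8,0] mem=[0,0,0,0]
After op 13 (swap): stack=[0,8,0,8] mem=[0,0,0,0]
After op 14 (RCL M0): stack=[0,8,0,8,0] mem=[0,0,0,0]

[0, 8, 0, 8, 0]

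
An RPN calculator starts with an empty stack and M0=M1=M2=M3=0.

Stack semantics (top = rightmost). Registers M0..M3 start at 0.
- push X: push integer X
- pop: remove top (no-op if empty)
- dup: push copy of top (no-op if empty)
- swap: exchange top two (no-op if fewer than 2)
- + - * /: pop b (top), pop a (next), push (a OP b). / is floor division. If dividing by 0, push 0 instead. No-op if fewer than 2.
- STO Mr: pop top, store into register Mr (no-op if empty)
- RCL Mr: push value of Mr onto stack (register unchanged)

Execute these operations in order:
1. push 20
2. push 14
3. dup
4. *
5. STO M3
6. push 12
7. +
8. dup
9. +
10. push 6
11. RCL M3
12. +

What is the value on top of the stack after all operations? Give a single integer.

After op 1 (push 20): stack=[20] mem=[0,0,0,0]
After op 2 (push 14): stack=[20,14] mem=[0,0,0,0]
After op 3 (dup): stack=[20,14,14] mem=[0,0,0,0]
After op 4 (*): stack=[20,196] mem=[0,0,0,0]
After op 5 (STO M3): stack=[20] mem=[0,0,0,196]
After op 6 (push 12): stack=[20,12] mem=[0,0,0,196]
After op 7 (+): stack=[32] mem=[0,0,0,196]
After op 8 (dup): stack=[32,32] mem=[0,0,0,196]
After op 9 (+): stack=[64] mem=[0,0,0,196]
After op 10 (push 6): stack=[64,6] mem=[0,0,0,196]
After op 11 (RCL M3): stack=[64,6,196] mem=[0,0,0,196]
After op 12 (+): stack=[64,202] mem=[0,0,0,196]

Answer: 202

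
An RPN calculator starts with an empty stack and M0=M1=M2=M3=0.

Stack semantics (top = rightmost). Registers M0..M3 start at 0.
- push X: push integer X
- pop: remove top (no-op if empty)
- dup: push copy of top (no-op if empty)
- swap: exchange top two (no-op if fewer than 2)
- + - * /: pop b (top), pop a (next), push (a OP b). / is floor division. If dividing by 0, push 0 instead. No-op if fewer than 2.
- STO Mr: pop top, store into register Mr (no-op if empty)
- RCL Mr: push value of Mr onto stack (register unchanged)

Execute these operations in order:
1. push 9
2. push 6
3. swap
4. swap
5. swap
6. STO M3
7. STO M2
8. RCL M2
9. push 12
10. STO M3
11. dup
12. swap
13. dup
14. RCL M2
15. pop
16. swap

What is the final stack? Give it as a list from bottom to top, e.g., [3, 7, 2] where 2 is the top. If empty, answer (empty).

Answer: [6, 6, 6]

Derivation:
After op 1 (push 9): stack=[9] mem=[0,0,0,0]
After op 2 (push 6): stack=[9,6] mem=[0,0,0,0]
After op 3 (swap): stack=[6,9] mem=[0,0,0,0]
After op 4 (swap): stack=[9,6] mem=[0,0,0,0]
After op 5 (swap): stack=[6,9] mem=[0,0,0,0]
After op 6 (STO M3): stack=[6] mem=[0,0,0,9]
After op 7 (STO M2): stack=[empty] mem=[0,0,6,9]
After op 8 (RCL M2): stack=[6] mem=[0,0,6,9]
After op 9 (push 12): stack=[6,12] mem=[0,0,6,9]
After op 10 (STO M3): stack=[6] mem=[0,0,6,12]
After op 11 (dup): stack=[6,6] mem=[0,0,6,12]
After op 12 (swap): stack=[6,6] mem=[0,0,6,12]
After op 13 (dup): stack=[6,6,6] mem=[0,0,6,12]
After op 14 (RCL M2): stack=[6,6,6,6] mem=[0,0,6,12]
After op 15 (pop): stack=[6,6,6] mem=[0,0,6,12]
After op 16 (swap): stack=[6,6,6] mem=[0,0,6,12]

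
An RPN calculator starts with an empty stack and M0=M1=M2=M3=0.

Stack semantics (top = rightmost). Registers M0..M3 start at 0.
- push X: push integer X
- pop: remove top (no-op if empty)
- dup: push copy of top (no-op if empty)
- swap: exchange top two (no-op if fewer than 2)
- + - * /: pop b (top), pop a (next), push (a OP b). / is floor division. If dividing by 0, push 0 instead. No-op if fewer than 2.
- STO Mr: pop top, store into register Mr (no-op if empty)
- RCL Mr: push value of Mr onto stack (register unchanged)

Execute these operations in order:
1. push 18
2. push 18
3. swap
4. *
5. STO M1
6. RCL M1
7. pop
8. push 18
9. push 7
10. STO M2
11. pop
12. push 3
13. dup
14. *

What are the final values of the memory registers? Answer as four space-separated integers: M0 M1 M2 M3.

Answer: 0 324 7 0

Derivation:
After op 1 (push 18): stack=[18] mem=[0,0,0,0]
After op 2 (push 18): stack=[18,18] mem=[0,0,0,0]
After op 3 (swap): stack=[18,18] mem=[0,0,0,0]
After op 4 (*): stack=[324] mem=[0,0,0,0]
After op 5 (STO M1): stack=[empty] mem=[0,324,0,0]
After op 6 (RCL M1): stack=[324] mem=[0,324,0,0]
After op 7 (pop): stack=[empty] mem=[0,324,0,0]
After op 8 (push 18): stack=[18] mem=[0,324,0,0]
After op 9 (push 7): stack=[18,7] mem=[0,324,0,0]
After op 10 (STO M2): stack=[18] mem=[0,324,7,0]
After op 11 (pop): stack=[empty] mem=[0,324,7,0]
After op 12 (push 3): stack=[3] mem=[0,324,7,0]
After op 13 (dup): stack=[3,3] mem=[0,324,7,0]
After op 14 (*): stack=[9] mem=[0,324,7,0]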